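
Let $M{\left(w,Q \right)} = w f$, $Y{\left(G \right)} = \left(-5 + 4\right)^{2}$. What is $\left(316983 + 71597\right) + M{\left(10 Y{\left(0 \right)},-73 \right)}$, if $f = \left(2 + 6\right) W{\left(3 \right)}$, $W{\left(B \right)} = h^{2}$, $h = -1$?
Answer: $388660$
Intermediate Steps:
$Y{\left(G \right)} = 1$ ($Y{\left(G \right)} = \left(-1\right)^{2} = 1$)
$W{\left(B \right)} = 1$ ($W{\left(B \right)} = \left(-1\right)^{2} = 1$)
$f = 8$ ($f = \left(2 + 6\right) 1 = 8 \cdot 1 = 8$)
$M{\left(w,Q \right)} = 8 w$ ($M{\left(w,Q \right)} = w 8 = 8 w$)
$\left(316983 + 71597\right) + M{\left(10 Y{\left(0 \right)},-73 \right)} = \left(316983 + 71597\right) + 8 \cdot 10 \cdot 1 = 388580 + 8 \cdot 10 = 388580 + 80 = 388660$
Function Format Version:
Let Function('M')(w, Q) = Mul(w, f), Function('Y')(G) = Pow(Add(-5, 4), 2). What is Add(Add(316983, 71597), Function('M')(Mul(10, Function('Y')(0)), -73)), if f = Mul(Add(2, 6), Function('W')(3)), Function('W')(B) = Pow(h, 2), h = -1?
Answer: 388660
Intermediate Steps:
Function('Y')(G) = 1 (Function('Y')(G) = Pow(-1, 2) = 1)
Function('W')(B) = 1 (Function('W')(B) = Pow(-1, 2) = 1)
f = 8 (f = Mul(Add(2, 6), 1) = Mul(8, 1) = 8)
Function('M')(w, Q) = Mul(8, w) (Function('M')(w, Q) = Mul(w, 8) = Mul(8, w))
Add(Add(316983, 71597), Function('M')(Mul(10, Function('Y')(0)), -73)) = Add(Add(316983, 71597), Mul(8, Mul(10, 1))) = Add(388580, Mul(8, 10)) = Add(388580, 80) = 388660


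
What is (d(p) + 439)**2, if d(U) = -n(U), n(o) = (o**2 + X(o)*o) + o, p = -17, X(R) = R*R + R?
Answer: 22953681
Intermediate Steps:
X(R) = R + R**2 (X(R) = R**2 + R = R + R**2)
n(o) = o + o**2 + o**2*(1 + o) (n(o) = (o**2 + (o*(1 + o))*o) + o = (o**2 + o**2*(1 + o)) + o = o + o**2 + o**2*(1 + o))
d(U) = -U*(1 + U + U*(1 + U))
(d(p) + 439)**2 = (-1*(-17)*(1 - 17 - 17*(1 - 17)) + 439)**2 = (-1*(-17)*(1 - 17 - 17*(-16)) + 439)**2 = (-1*(-17)*(1 - 17 + 272) + 439)**2 = (-1*(-17)*256 + 439)**2 = (4352 + 439)**2 = 4791**2 = 22953681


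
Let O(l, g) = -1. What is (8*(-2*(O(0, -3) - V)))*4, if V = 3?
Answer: 256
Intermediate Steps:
(8*(-2*(O(0, -3) - V)))*4 = (8*(-2*(-1 - 1*3)))*4 = (8*(-2*(-1 - 3)))*4 = (8*(-2*(-4)))*4 = (8*8)*4 = 64*4 = 256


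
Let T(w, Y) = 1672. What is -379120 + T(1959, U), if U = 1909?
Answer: -377448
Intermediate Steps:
-379120 + T(1959, U) = -379120 + 1672 = -377448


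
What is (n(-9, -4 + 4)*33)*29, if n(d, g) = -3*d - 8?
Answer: 18183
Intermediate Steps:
n(d, g) = -8 - 3*d
(n(-9, -4 + 4)*33)*29 = ((-8 - 3*(-9))*33)*29 = ((-8 + 27)*33)*29 = (19*33)*29 = 627*29 = 18183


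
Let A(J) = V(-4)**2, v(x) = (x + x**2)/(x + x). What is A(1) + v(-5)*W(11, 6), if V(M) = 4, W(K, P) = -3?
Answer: 22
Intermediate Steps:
v(x) = (x + x**2)/(2*x) (v(x) = (x + x**2)/((2*x)) = (x + x**2)*(1/(2*x)) = (x + x**2)/(2*x))
A(J) = 16 (A(J) = 4**2 = 16)
A(1) + v(-5)*W(11, 6) = 16 + (1/2 + (1/2)*(-5))*(-3) = 16 + (1/2 - 5/2)*(-3) = 16 - 2*(-3) = 16 + 6 = 22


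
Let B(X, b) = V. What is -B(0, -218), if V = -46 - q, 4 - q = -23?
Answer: 73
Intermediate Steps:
q = 27 (q = 4 - 1*(-23) = 4 + 23 = 27)
V = -73 (V = -46 - 1*27 = -46 - 27 = -73)
B(X, b) = -73
-B(0, -218) = -1*(-73) = 73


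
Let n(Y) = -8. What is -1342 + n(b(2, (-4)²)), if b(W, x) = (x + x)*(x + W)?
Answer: -1350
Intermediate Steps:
b(W, x) = 2*x*(W + x) (b(W, x) = (2*x)*(W + x) = 2*x*(W + x))
-1342 + n(b(2, (-4)²)) = -1342 - 8 = -1350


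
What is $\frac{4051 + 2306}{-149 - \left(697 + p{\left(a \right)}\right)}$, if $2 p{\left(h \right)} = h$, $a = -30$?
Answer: $- \frac{2119}{277} \approx -7.6498$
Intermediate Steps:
$p{\left(h \right)} = \frac{h}{2}$
$\frac{4051 + 2306}{-149 - \left(697 + p{\left(a \right)}\right)} = \frac{4051 + 2306}{-149 - \left(697 + \frac{1}{2} \left(-30\right)\right)} = \frac{6357}{-149 - 682} = \frac{6357}{-831} = 6357 \left(- \frac{1}{831}\right) = - \frac{2119}{277}$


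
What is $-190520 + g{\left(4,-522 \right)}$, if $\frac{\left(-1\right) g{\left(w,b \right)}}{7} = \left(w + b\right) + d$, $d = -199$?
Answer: $-185501$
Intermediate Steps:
$g{\left(w,b \right)} = 1393 - 7 b - 7 w$ ($g{\left(w,b \right)} = - 7 \left(\left(w + b\right) - 199\right) = - 7 \left(\left(b + w\right) - 199\right) = - 7 \left(-199 + b + w\right) = 1393 - 7 b - 7 w$)
$-190520 + g{\left(4,-522 \right)} = -190520 - -5019 = -190520 + \left(1393 + 3654 - 28\right) = -190520 + 5019 = -185501$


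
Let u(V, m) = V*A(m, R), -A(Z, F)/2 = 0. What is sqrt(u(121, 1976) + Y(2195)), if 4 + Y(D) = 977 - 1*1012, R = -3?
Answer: I*sqrt(39) ≈ 6.245*I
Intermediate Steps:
A(Z, F) = 0 (A(Z, F) = -2*0 = 0)
Y(D) = -39 (Y(D) = -4 + (977 - 1*1012) = -4 + (977 - 1012) = -4 - 35 = -39)
u(V, m) = 0 (u(V, m) = V*0 = 0)
sqrt(u(121, 1976) + Y(2195)) = sqrt(0 - 39) = sqrt(-39) = I*sqrt(39)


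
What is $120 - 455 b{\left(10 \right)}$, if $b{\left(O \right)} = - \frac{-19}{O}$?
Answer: $- \frac{1489}{2} \approx -744.5$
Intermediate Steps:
$b{\left(O \right)} = \frac{19}{O}$
$120 - 455 b{\left(10 \right)} = 120 - 455 \cdot \frac{19}{10} = 120 - 455 \cdot 19 \cdot \frac{1}{10} = 120 - \frac{1729}{2} = - \frac{1489}{2}$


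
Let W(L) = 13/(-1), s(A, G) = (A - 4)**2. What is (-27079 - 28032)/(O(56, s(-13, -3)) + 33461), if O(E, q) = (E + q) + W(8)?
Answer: -55111/33793 ≈ -1.6308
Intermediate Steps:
s(A, G) = (-4 + A)**2
W(L) = -13 (W(L) = 13*(-1) = -13)
O(E, q) = -13 + E + q (O(E, q) = (E + q) - 13 = -13 + E + q)
(-27079 - 28032)/(O(56, s(-13, -3)) + 33461) = (-27079 - 28032)/((-13 + 56 + (-4 - 13)**2) + 33461) = -55111/((-13 + 56 + (-17)**2) + 33461) = -55111/((-13 + 56 + 289) + 33461) = -55111/(332 + 33461) = -55111/33793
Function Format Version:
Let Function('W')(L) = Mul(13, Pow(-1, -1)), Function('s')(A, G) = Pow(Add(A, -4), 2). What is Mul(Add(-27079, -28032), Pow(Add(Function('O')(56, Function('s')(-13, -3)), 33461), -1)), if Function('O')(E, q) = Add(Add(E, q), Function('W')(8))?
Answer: Rational(-55111, 33793) ≈ -1.6308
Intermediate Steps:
Function('s')(A, G) = Pow(Add(-4, A), 2)
Function('W')(L) = -13 (Function('W')(L) = Mul(13, -1) = -13)
Function('O')(E, q) = Add(-13, E, q) (Function('O')(E, q) = Add(Add(E, q), -13) = Add(-13, E, q))
Mul(Add(-27079, -28032), Pow(Add(Function('O')(56, Function('s')(-13, -3)), 33461), -1)) = Mul(Add(-27079, -28032), Pow(Add(Add(-13, 56, Pow(Add(-4, -13), 2)), 33461), -1)) = Mul(-55111, Pow(Add(Add(-13, 56, Pow(-17, 2)), 33461), -1)) = Mul(-55111, Pow(Add(Add(-13, 56, 289), 33461), -1)) = Mul(-55111, Pow(Add(332, 33461), -1)) = Mul(-55111, Pow(33793, -1)) = Mul(-55111, Rational(1, 33793)) = Rational(-55111, 33793)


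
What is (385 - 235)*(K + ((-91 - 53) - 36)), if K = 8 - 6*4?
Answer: -29400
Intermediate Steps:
K = -16 (K = 8 - 24 = -16)
(385 - 235)*(K + ((-91 - 53) - 36)) = (385 - 235)*(-16 + ((-91 - 53) - 36)) = 150*(-16 + (-144 - 36)) = 150*(-16 - 180) = 150*(-196) = -29400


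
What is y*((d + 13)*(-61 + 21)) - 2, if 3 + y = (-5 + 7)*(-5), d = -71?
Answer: -30162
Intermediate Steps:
y = -13 (y = -3 + (-5 + 7)*(-5) = -3 + 2*(-5) = -3 - 10 = -13)
y*((d + 13)*(-61 + 21)) - 2 = -13*(-71 + 13)*(-61 + 21) - 2 = -(-754)*(-40) - 2 = -13*2320 - 2 = -30160 - 2 = -30162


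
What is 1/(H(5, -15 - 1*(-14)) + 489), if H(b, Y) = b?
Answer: 1/494 ≈ 0.0020243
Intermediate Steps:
1/(H(5, -15 - 1*(-14)) + 489) = 1/(5 + 489) = 1/494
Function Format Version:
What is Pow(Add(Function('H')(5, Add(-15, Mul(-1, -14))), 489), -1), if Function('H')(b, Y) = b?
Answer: Rational(1, 494) ≈ 0.0020243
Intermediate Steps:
Pow(Add(Function('H')(5, Add(-15, Mul(-1, -14))), 489), -1) = Pow(Add(5, 489), -1) = Pow(494, -1) = Rational(1, 494)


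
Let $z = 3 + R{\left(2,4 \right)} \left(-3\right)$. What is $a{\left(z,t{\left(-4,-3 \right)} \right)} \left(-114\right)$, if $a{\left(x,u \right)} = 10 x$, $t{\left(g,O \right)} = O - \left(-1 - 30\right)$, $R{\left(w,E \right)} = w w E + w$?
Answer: $58140$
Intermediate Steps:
$R{\left(w,E \right)} = w + E w^{2}$ ($R{\left(w,E \right)} = w^{2} E + w = E w^{2} + w = w + E w^{2}$)
$z = -51$ ($z = 3 + 2 \left(1 + 4 \cdot 2\right) \left(-3\right) = 3 + 2 \left(1 + 8\right) \left(-3\right) = 3 + 2 \cdot 9 \left(-3\right) = 3 + 18 \left(-3\right) = 3 - 54 = -51$)
$t{\left(g,O \right)} = 31 + O$ ($t{\left(g,O \right)} = O - \left(-1 - 30\right) = O - -31 = O + 31 = 31 + O$)
$a{\left(z,t{\left(-4,-3 \right)} \right)} \left(-114\right) = 10 \left(-51\right) \left(-114\right) = \left(-510\right) \left(-114\right) = 58140$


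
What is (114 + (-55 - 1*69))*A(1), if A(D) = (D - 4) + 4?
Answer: -10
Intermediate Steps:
A(D) = D (A(D) = (-4 + D) + 4 = D)
(114 + (-55 - 1*69))*A(1) = (114 + (-55 - 1*69))*1 = (114 + (-55 - 69))*1 = (114 - 124)*1 = -10*1 = -10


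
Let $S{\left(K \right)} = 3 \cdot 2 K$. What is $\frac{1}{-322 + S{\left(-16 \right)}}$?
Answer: $- \frac{1}{418} \approx -0.0023923$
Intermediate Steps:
$S{\left(K \right)} = 6 K$
$\frac{1}{-322 + S{\left(-16 \right)}} = \frac{1}{-322 + 6 \left(-16\right)} = \frac{1}{-322 - 96} = \frac{1}{-418} = - \frac{1}{418}$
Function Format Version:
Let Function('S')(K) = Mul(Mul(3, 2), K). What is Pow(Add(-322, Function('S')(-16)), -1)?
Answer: Rational(-1, 418) ≈ -0.0023923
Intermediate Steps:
Function('S')(K) = Mul(6, K)
Pow(Add(-322, Function('S')(-16)), -1) = Pow(Add(-322, Mul(6, -16)), -1) = Pow(Add(-322, -96), -1) = Pow(-418, -1) = Rational(-1, 418)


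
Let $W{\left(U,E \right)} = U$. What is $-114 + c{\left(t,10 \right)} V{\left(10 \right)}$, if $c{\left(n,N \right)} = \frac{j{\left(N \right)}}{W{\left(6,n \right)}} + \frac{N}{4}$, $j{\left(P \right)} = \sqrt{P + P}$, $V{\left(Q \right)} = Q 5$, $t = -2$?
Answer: $11 + \frac{50 \sqrt{5}}{3} \approx 48.268$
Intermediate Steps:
$V{\left(Q \right)} = 5 Q$
$j{\left(P \right)} = \sqrt{2} \sqrt{P}$ ($j{\left(P \right)} = \sqrt{2 P} = \sqrt{2} \sqrt{P}$)
$c{\left(n,N \right)} = \frac{N}{4} + \frac{\sqrt{2} \sqrt{N}}{6}$ ($c{\left(n,N \right)} = \frac{\sqrt{2} \sqrt{N}}{6} + \frac{N}{4} = \frac{N}{4} + \frac{\sqrt{2} \sqrt{N}}{6}$)
$-114 + c{\left(t,10 \right)} V{\left(10 \right)} = -114 + \left(\frac{1}{4} \cdot 10 + \frac{\sqrt{2} \sqrt{10}}{6}\right) 5 \cdot 10 = -114 + \left(\frac{5}{2} + \frac{\sqrt{5}}{3}\right) 50 = -114 + \left(125 + \frac{50 \sqrt{5}}{3}\right) = 11 + \frac{50 \sqrt{5}}{3}$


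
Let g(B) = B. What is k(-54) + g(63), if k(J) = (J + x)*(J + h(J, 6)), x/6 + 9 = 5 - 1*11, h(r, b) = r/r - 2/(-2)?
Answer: 7551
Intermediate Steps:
h(r, b) = 2 (h(r, b) = 1 - 2*(-½) = 1 + 1 = 2)
x = -90 (x = -54 + 6*(5 - 1*11) = -54 + 6*(5 - 11) = -54 + 6*(-6) = -54 - 36 = -90)
k(J) = (-90 + J)*(2 + J) (k(J) = (J - 90)*(J + 2) = (-90 + J)*(2 + J))
k(-54) + g(63) = (-180 + (-54)² - 88*(-54)) + 63 = (-180 + 2916 + 4752) + 63 = 7488 + 63 = 7551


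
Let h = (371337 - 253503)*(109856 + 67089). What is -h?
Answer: -20850137130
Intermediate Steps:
h = 20850137130 (h = 117834*176945 = 20850137130)
-h = -1*20850137130 = -20850137130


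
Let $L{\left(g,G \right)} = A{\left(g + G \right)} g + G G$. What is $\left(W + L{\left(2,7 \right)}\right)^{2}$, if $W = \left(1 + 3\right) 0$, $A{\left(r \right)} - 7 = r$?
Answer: $6561$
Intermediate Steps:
$A{\left(r \right)} = 7 + r$
$W = 0$ ($W = 4 \cdot 0 = 0$)
$L{\left(g,G \right)} = G^{2} + g \left(7 + G + g\right)$ ($L{\left(g,G \right)} = \left(7 + \left(g + G\right)\right) g + G G = \left(7 + \left(G + g\right)\right) g + G^{2} = \left(7 + G + g\right) g + G^{2} = g \left(7 + G + g\right) + G^{2} = G^{2} + g \left(7 + G + g\right)$)
$\left(W + L{\left(2,7 \right)}\right)^{2} = \left(0 + \left(7^{2} + 2 \left(7 + 7 + 2\right)\right)\right)^{2} = \left(0 + \left(49 + 2 \cdot 16\right)\right)^{2} = \left(0 + \left(49 + 32\right)\right)^{2} = \left(0 + 81\right)^{2} = 81^{2} = 6561$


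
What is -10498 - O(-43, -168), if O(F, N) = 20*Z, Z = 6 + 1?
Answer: -10638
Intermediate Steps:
Z = 7
O(F, N) = 140 (O(F, N) = 20*7 = 140)
-10498 - O(-43, -168) = -10498 - 1*140 = -10498 - 140 = -10638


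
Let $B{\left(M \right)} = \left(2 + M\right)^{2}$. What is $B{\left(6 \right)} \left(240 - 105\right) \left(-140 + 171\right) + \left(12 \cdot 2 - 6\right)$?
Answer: $267858$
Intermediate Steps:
$B{\left(6 \right)} \left(240 - 105\right) \left(-140 + 171\right) + \left(12 \cdot 2 - 6\right) = \left(2 + 6\right)^{2} \left(240 - 105\right) \left(-140 + 171\right) + \left(12 \cdot 2 - 6\right) = 8^{2} \cdot 135 \cdot 31 + \left(24 - 6\right) = 64 \cdot 4185 + 18 = 267840 + 18 = 267858$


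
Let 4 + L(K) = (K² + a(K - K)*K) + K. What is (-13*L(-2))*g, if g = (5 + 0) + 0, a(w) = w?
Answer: 130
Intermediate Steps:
g = 5 (g = 5 + 0 = 5)
L(K) = -4 + K + K² (L(K) = -4 + ((K² + (K - K)*K) + K) = -4 + ((K² + 0*K) + K) = -4 + ((K² + 0) + K) = -4 + (K² + K) = -4 + (K + K²) = -4 + K + K²)
(-13*L(-2))*g = -13*(-4 - 2 + (-2)²)*5 = -13*(-4 - 2 + 4)*5 = -13*(-2)*5 = 26*5 = 130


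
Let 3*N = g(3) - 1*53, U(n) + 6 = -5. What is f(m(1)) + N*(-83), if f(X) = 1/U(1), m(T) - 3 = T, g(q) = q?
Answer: 45647/33 ≈ 1383.2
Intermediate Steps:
U(n) = -11 (U(n) = -6 - 5 = -11)
m(T) = 3 + T
N = -50/3 (N = (3 - 1*53)/3 = (3 - 53)/3 = (⅓)*(-50) = -50/3 ≈ -16.667)
f(X) = -1/11 (f(X) = 1/(-11) = -1/11)
f(m(1)) + N*(-83) = -1/11 - 50/3*(-83) = -1/11 + 4150/3 = 45647/33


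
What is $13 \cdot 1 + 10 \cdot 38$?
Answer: $393$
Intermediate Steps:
$13 \cdot 1 + 10 \cdot 38 = 13 + 380 = 393$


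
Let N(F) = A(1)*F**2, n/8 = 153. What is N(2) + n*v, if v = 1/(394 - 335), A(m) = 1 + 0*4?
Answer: 1460/59 ≈ 24.746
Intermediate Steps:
n = 1224 (n = 8*153 = 1224)
A(m) = 1 (A(m) = 1 + 0 = 1)
v = 1/59 ≈ 0.016949
N(F) = F**2 (N(F) = 1*F**2 = F**2)
N(2) + n*v = 2**2 + 1224*(1/59) = 4 + 1224/59 = 1460/59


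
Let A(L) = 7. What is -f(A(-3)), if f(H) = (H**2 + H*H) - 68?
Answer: -30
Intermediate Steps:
f(H) = -68 + 2*H**2 (f(H) = (H**2 + H**2) - 68 = 2*H**2 - 68 = -68 + 2*H**2)
-f(A(-3)) = -(-68 + 2*7**2) = -(-68 + 2*49) = -(-68 + 98) = -1*30 = -30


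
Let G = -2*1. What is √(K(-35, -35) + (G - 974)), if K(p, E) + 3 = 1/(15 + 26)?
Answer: I*√1645658/41 ≈ 31.289*I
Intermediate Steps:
K(p, E) = -122/41 (K(p, E) = -3 + 1/(15 + 26) = -3 + 1/41 = -122/41)
G = -2
√(K(-35, -35) + (G - 974)) = √(-122/41 + (-2 - 974)) = √(-122/41 - 976) = √(-40138/41) = I*√1645658/41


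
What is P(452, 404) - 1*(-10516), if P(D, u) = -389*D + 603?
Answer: -164709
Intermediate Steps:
P(D, u) = 603 - 389*D
P(452, 404) - 1*(-10516) = (603 - 389*452) - 1*(-10516) = (603 - 175828) + 10516 = -175225 + 10516 = -164709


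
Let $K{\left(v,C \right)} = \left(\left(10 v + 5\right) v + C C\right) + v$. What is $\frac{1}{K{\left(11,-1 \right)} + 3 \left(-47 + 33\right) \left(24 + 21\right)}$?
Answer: $- \frac{1}{613} \approx -0.0016313$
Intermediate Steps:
$K{\left(v,C \right)} = v + C^{2} + v \left(5 + 10 v\right)$ ($K{\left(v,C \right)} = \left(\left(5 + 10 v\right) v + C^{2}\right) + v = \left(v \left(5 + 10 v\right) + C^{2}\right) + v = \left(C^{2} + v \left(5 + 10 v\right)\right) + v = v + C^{2} + v \left(5 + 10 v\right)$)
$\frac{1}{K{\left(11,-1 \right)} + 3 \left(-47 + 33\right) \left(24 + 21\right)} = \frac{1}{\left(\left(-1\right)^{2} + 6 \cdot 11 + 10 \cdot 11^{2}\right) + 3 \left(-47 + 33\right) \left(24 + 21\right)} = \frac{1}{\left(1 + 66 + 10 \cdot 121\right) + 3 \left(\left(-14\right) 45\right)} = \frac{1}{\left(1 + 66 + 1210\right) + 3 \left(-630\right)} = \frac{1}{1277 - 1890} = \frac{1}{-613} = - \frac{1}{613}$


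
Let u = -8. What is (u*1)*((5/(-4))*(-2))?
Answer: -20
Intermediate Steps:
(u*1)*((5/(-4))*(-2)) = (-8*1)*((5/(-4))*(-2)) = -8*5*(-¼)*(-2) = -(-10)*(-2) = -8*5/2 = -20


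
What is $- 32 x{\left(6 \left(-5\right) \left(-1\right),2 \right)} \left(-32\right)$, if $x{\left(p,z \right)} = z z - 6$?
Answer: $-2048$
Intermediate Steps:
$x{\left(p,z \right)} = -6 + z^{2}$ ($x{\left(p,z \right)} = z^{2} - 6 = -6 + z^{2}$)
$- 32 x{\left(6 \left(-5\right) \left(-1\right),2 \right)} \left(-32\right) = - 32 \left(-6 + 2^{2}\right) \left(-32\right) = - 32 \left(-6 + 4\right) \left(-32\right) = \left(-32\right) \left(-2\right) \left(-32\right) = 64 \left(-32\right) = -2048$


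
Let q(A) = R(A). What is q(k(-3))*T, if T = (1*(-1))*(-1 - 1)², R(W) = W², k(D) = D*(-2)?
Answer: -144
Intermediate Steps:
k(D) = -2*D
q(A) = A²
T = -4 (T = -1*(-2)² = -1*4 = -4)
q(k(-3))*T = (-2*(-3))²*(-4) = 6²*(-4) = 36*(-4) = -144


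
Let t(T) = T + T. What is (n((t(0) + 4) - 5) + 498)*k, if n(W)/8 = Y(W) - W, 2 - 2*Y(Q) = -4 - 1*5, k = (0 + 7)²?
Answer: 26950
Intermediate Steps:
k = 49 (k = 7² = 49)
Y(Q) = 11/2 (Y(Q) = 1 - (-4 - 1*5)/2 = 1 - (-4 - 5)/2 = 1 - ½*(-9) = 1 + 9/2 = 11/2)
t(T) = 2*T
n(W) = 44 - 8*W (n(W) = 8*(11/2 - W) = 44 - 8*W)
(n((t(0) + 4) - 5) + 498)*k = ((44 - 8*((2*0 + 4) - 5)) + 498)*49 = ((44 - 8*((0 + 4) - 5)) + 498)*49 = ((44 - 8*(4 - 5)) + 498)*49 = ((44 - 8*(-1)) + 498)*49 = ((44 + 8) + 498)*49 = (52 + 498)*49 = 550*49 = 26950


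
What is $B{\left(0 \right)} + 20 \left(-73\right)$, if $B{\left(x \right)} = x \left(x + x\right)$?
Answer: $-1460$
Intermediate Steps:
$B{\left(x \right)} = 2 x^{2}$ ($B{\left(x \right)} = x 2 x = 2 x^{2}$)
$B{\left(0 \right)} + 20 \left(-73\right) = 2 \cdot 0^{2} + 20 \left(-73\right) = 2 \cdot 0 - 1460 = 0 - 1460 = -1460$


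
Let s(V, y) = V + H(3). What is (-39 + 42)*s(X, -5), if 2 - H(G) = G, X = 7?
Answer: 18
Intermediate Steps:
H(G) = 2 - G
s(V, y) = -1 + V (s(V, y) = V + (2 - 1*3) = V + (2 - 3) = V - 1 = -1 + V)
(-39 + 42)*s(X, -5) = (-39 + 42)*(-1 + 7) = 3*6 = 18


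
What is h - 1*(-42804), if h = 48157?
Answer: 90961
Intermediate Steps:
h - 1*(-42804) = 48157 - 1*(-42804) = 48157 + 42804 = 90961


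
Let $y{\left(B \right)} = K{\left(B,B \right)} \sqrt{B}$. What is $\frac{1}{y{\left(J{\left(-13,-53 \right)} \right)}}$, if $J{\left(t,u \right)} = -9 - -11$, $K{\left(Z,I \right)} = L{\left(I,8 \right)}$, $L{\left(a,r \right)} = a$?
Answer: $\frac{\sqrt{2}}{4} \approx 0.35355$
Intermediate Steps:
$K{\left(Z,I \right)} = I$
$J{\left(t,u \right)} = 2$ ($J{\left(t,u \right)} = -9 + 11 = 2$)
$y{\left(B \right)} = B^{\frac{3}{2}}$ ($y{\left(B \right)} = B \sqrt{B} = B^{\frac{3}{2}}$)
$\frac{1}{y{\left(J{\left(-13,-53 \right)} \right)}} = \frac{1}{2^{\frac{3}{2}}} = \frac{1}{2 \sqrt{2}} = \frac{\sqrt{2}}{4}$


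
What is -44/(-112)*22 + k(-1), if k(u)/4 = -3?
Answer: -47/14 ≈ -3.3571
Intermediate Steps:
k(u) = -12 (k(u) = 4*(-3) = -12)
-44/(-112)*22 + k(-1) = -44/(-112)*22 - 12 = -44*(-1/112)*22 - 12 = (11/28)*22 - 12 = 121/14 - 12 = -47/14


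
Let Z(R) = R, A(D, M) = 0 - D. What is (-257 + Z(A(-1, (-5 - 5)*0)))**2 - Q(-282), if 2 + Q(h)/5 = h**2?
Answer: -332074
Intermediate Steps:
A(D, M) = -D
Q(h) = -10 + 5*h**2
(-257 + Z(A(-1, (-5 - 5)*0)))**2 - Q(-282) = (-257 - 1*(-1))**2 - (-10 + 5*(-282)**2) = (-257 + 1)**2 - (-10 + 5*79524) = (-256)**2 - (-10 + 397620) = 65536 - 1*397610 = 65536 - 397610 = -332074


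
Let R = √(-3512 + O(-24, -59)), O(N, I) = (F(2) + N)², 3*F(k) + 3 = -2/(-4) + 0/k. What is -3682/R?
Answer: 22092*I*√104231/104231 ≈ 68.428*I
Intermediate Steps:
F(k) = -⅚ (F(k) = -1 + (-2/(-4) + 0/k)/3 = -1 + (-2*(-¼) + 0)/3 = -1 + (½ + 0)/3 = -1 + (⅓)*(½) = -1 + ⅙ = -⅚)
O(N, I) = (-⅚ + N)²
R = I*√104231/6 (R = √(-3512 + (-5 + 6*(-24))²/36) = √(-3512 + (-5 - 144)²/36) = √(-3512 + (1/36)*(-149)²) = √(-3512 + (1/36)*22201) = √(-3512 + 22201/36) = √(-104231/36) = I*√104231/6 ≈ 53.808*I)
-3682/R = -3682*(-6*I*√104231/104231) = -(-22092)*I*√104231/104231 = 22092*I*√104231/104231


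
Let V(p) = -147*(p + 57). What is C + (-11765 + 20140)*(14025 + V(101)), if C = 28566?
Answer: -77029809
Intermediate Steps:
V(p) = -8379 - 147*p (V(p) = -147*(57 + p) = -8379 - 147*p)
C + (-11765 + 20140)*(14025 + V(101)) = 28566 + (-11765 + 20140)*(14025 + (-8379 - 147*101)) = 28566 + 8375*(14025 + (-8379 - 14847)) = 28566 + 8375*(14025 - 23226) = 28566 + 8375*(-9201) = 28566 - 77058375 = -77029809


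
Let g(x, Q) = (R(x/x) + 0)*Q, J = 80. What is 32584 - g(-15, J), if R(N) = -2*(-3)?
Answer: 32104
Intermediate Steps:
R(N) = 6
g(x, Q) = 6*Q (g(x, Q) = (6 + 0)*Q = 6*Q)
32584 - g(-15, J) = 32584 - 6*80 = 32584 - 1*480 = 32584 - 480 = 32104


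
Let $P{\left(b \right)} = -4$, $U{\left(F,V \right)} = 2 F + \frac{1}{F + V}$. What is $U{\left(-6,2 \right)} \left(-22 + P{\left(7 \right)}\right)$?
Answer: $\frac{637}{2} \approx 318.5$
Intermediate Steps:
$U{\left(F,V \right)} = \frac{1}{F + V} + 2 F$
$U{\left(-6,2 \right)} \left(-22 + P{\left(7 \right)}\right) = \frac{1 + 2 \left(-6\right)^{2} + 2 \left(-6\right) 2}{-6 + 2} \left(-22 - 4\right) = \frac{1 + 2 \cdot 36 - 24}{-4} \left(-26\right) = - \frac{1 + 72 - 24}{4} \left(-26\right) = \left(- \frac{1}{4}\right) 49 \left(-26\right) = \left(- \frac{49}{4}\right) \left(-26\right) = \frac{637}{2}$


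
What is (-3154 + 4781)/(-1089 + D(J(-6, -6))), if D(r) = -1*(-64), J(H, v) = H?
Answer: -1627/1025 ≈ -1.5873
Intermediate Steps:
D(r) = 64
(-3154 + 4781)/(-1089 + D(J(-6, -6))) = (-3154 + 4781)/(-1089 + 64) = 1627/(-1025) = 1627*(-1/1025) = -1627/1025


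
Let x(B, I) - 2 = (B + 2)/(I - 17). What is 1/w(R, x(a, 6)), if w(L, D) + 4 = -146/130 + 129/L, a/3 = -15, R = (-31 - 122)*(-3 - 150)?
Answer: -507195/2595604 ≈ -0.19541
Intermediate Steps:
R = 23409 (R = -153*(-153) = 23409)
a = -45 (a = 3*(-15) = -45)
x(B, I) = 2 + (2 + B)/(-17 + I) (x(B, I) = 2 + (B + 2)/(I - 17) = 2 + (2 + B)/(-17 + I))
w(L, D) = -333/65 + 129/L (w(L, D) = -4 + (-146/130 + 129/L) = -4 + (-146*1/130 + 129/L) = -4 + (-73/65 + 129/L) = -333/65 + 129/L)
1/w(R, x(a, 6)) = 1/(-333/65 + 129/23409) = 1/(-333/65 + 129*(1/23409)) = 1/(-333/65 + 43/7803) = 1/(-2595604/507195) = -507195/2595604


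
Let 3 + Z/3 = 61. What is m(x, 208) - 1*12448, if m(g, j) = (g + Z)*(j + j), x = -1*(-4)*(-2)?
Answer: 56608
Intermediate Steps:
Z = 174 (Z = -9 + 3*61 = -9 + 183 = 174)
x = -8 (x = 4*(-2) = -8)
m(g, j) = 2*j*(174 + g) (m(g, j) = (g + 174)*(j + j) = (174 + g)*(2*j) = 2*j*(174 + g))
m(x, 208) - 1*12448 = 2*208*(174 - 8) - 1*12448 = 2*208*166 - 12448 = 69056 - 12448 = 56608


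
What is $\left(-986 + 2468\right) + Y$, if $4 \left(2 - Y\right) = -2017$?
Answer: $\frac{7953}{4} \approx 1988.3$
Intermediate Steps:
$Y = \frac{2025}{4}$ ($Y = 2 - - \frac{2017}{4} = 2 + \frac{2017}{4} = \frac{2025}{4} \approx 506.25$)
$\left(-986 + 2468\right) + Y = \left(-986 + 2468\right) + \frac{2025}{4} = 1482 + \frac{2025}{4} = \frac{7953}{4}$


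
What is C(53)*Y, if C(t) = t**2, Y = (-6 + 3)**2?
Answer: 25281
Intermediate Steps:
Y = 9 (Y = (-3)**2 = 9)
C(53)*Y = 53**2*9 = 2809*9 = 25281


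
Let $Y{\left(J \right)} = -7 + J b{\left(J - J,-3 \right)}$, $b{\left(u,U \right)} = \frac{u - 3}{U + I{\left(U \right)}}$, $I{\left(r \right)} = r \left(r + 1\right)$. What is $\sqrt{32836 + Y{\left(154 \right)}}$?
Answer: $5 \sqrt{1307} \approx 180.76$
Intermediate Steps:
$I{\left(r \right)} = r \left(1 + r\right)$
$b{\left(u,U \right)} = \frac{-3 + u}{U + U \left(1 + U\right)}$ ($b{\left(u,U \right)} = \frac{u - 3}{U + U \left(1 + U\right)} = \frac{-3 + u}{U + U \left(1 + U\right)}$)
$Y{\left(J \right)} = -7 - J$ ($Y{\left(J \right)} = -7 + J \frac{-3 + \left(J - J\right)}{\left(-3\right) \left(2 - 3\right)} = -7 + J \left(- \frac{-3 + 0}{3 \left(-1\right)}\right) = -7 + J \left(\left(- \frac{1}{3}\right) \left(-1\right) \left(-3\right)\right) = -7 + J \left(-1\right) = -7 - J$)
$\sqrt{32836 + Y{\left(154 \right)}} = \sqrt{32836 - 161} = \sqrt{32675} = 5 \sqrt{1307}$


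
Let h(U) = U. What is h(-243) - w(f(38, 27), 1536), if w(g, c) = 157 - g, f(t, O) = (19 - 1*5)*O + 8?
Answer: -14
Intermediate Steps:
f(t, O) = 8 + 14*O (f(t, O) = (19 - 5)*O + 8 = 14*O + 8 = 8 + 14*O)
h(-243) - w(f(38, 27), 1536) = -243 - (157 - (8 + 14*27)) = -243 - (157 - (8 + 378)) = -243 - (157 - 1*386) = -243 - (157 - 386) = -243 - 1*(-229) = -243 + 229 = -14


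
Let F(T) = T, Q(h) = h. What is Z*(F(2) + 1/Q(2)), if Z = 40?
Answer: 100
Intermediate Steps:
Z*(F(2) + 1/Q(2)) = 40*(2 + 1/2) = 40*(5/2) = 100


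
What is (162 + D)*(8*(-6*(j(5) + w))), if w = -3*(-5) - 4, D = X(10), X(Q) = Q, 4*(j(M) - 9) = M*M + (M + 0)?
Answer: -227040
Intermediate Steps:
j(M) = 9 + M/4 + M²/4 (j(M) = 9 + (M*M + (M + 0))/4 = 9 + (M² + M)/4 = 9 + (M + M²)/4 = 9 + (M/4 + M²/4) = 9 + M/4 + M²/4)
D = 10
w = 11 (w = 15 - 4 = 11)
(162 + D)*(8*(-6*(j(5) + w))) = (162 + 10)*(8*(-6*((9 + (¼)*5 + (¼)*5²) + 11))) = 172*(8*(-6*((9 + 5/4 + (¼)*25) + 11))) = 172*(8*(-6*((9 + 5/4 + 25/4) + 11))) = 172*(8*(-6*(33/2 + 11))) = 172*(8*(-6*55/2)) = 172*(8*(-165)) = 172*(-1320) = -227040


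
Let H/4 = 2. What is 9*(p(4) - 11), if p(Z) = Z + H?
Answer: 9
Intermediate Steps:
H = 8 (H = 4*2 = 8)
p(Z) = 8 + Z (p(Z) = Z + 8 = 8 + Z)
9*(p(4) - 11) = 9*((8 + 4) - 11) = 9*(12 - 11) = 9*1 = 9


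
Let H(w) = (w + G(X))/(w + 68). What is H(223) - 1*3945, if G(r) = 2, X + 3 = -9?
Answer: -382590/97 ≈ -3944.2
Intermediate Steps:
X = -12 (X = -3 - 9 = -12)
H(w) = (2 + w)/(68 + w) (H(w) = (w + 2)/(w + 68) = (2 + w)/(68 + w))
H(223) - 1*3945 = (2 + 223)/(68 + 223) - 1*3945 = 225/291 - 3945 = (1/291)*225 - 3945 = 75/97 - 3945 = -382590/97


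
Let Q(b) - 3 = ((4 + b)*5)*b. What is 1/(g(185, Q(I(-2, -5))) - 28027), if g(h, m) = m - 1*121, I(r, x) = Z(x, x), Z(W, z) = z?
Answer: -1/28120 ≈ -3.5562e-5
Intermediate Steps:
I(r, x) = x
Q(b) = 3 + b*(20 + 5*b) (Q(b) = 3 + ((4 + b)*5)*b = 3 + (20 + 5*b)*b = 3 + b*(20 + 5*b))
g(h, m) = -121 + m (g(h, m) = m - 121 = -121 + m)
1/(g(185, Q(I(-2, -5))) - 28027) = 1/((-121 + (3 + 5*(-5)² + 20*(-5))) - 28027) = 1/((-121 + (3 + 5*25 - 100)) - 28027) = 1/((-121 + (3 + 125 - 100)) - 28027) = 1/((-121 + 28) - 28027) = 1/(-93 - 28027) = 1/(-28120) = -1/28120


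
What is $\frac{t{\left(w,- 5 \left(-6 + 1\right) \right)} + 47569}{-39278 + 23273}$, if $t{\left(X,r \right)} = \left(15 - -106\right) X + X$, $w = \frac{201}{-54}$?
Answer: $- \frac{424034}{144045} \approx -2.9438$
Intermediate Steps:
$w = - \frac{67}{18}$ ($w = 201 \left(- \frac{1}{54}\right) = - \frac{67}{18} \approx -3.7222$)
$t{\left(X,r \right)} = 122 X$ ($t{\left(X,r \right)} = \left(15 + 106\right) X + X = 121 X + X = 122 X$)
$\frac{t{\left(w,- 5 \left(-6 + 1\right) \right)} + 47569}{-39278 + 23273} = \frac{122 \left(- \frac{67}{18}\right) + 47569}{-39278 + 23273} = \frac{- \frac{4087}{9} + 47569}{-16005} = \frac{424034}{9} \left(- \frac{1}{16005}\right) = - \frac{424034}{144045}$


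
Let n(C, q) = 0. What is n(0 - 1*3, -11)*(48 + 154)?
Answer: 0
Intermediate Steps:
n(0 - 1*3, -11)*(48 + 154) = 0*(48 + 154) = 0*202 = 0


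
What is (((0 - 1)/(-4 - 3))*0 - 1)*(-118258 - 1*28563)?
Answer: 146821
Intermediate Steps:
(((0 - 1)/(-4 - 3))*0 - 1)*(-118258 - 1*28563) = (-1/(-7)*0 - 1)*(-118258 - 28563) = (-1*(-⅐)*0 - 1)*(-146821) = ((⅐)*0 - 1)*(-146821) = (0 - 1)*(-146821) = -1*(-146821) = 146821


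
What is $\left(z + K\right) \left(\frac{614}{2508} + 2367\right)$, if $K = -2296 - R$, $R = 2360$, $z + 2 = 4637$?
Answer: $- \frac{20779675}{418} \approx -49712.0$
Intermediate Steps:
$z = 4635$ ($z = -2 + 4637 = 4635$)
$K = -4656$ ($K = -2296 - 2360 = -4656$)
$\left(z + K\right) \left(\frac{614}{2508} + 2367\right) = \left(4635 - 4656\right) \left(\frac{614}{2508} + 2367\right) = - 21 \left(614 \cdot \frac{1}{2508} + 2367\right) = - 21 \left(\frac{307}{1254} + 2367\right) = \left(-21\right) \frac{2968525}{1254} = - \frac{20779675}{418}$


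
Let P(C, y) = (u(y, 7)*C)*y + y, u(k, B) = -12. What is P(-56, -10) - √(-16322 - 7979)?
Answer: -6730 - I*√24301 ≈ -6730.0 - 155.89*I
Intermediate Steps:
P(C, y) = y - 12*C*y (P(C, y) = (-12*C)*y + y = -12*C*y + y = y - 12*C*y)
P(-56, -10) - √(-16322 - 7979) = -10*(1 - 12*(-56)) - √(-16322 - 7979) = -10*(1 + 672) - √(-24301) = -10*673 - I*√24301 = -6730 - I*√24301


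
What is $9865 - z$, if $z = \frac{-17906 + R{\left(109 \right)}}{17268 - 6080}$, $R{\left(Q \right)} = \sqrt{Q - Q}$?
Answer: $\frac{55193763}{5594} \approx 9866.6$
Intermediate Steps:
$R{\left(Q \right)} = 0$ ($R{\left(Q \right)} = \sqrt{0} = 0$)
$z = - \frac{8953}{5594}$ ($z = \frac{-17906 + 0}{17268 - 6080} = - \frac{17906}{11188} = \left(-17906\right) \frac{1}{11188} = - \frac{8953}{5594} \approx -1.6005$)
$9865 - z = 9865 - - \frac{8953}{5594} = 9865 + \frac{8953}{5594} = \frac{55193763}{5594}$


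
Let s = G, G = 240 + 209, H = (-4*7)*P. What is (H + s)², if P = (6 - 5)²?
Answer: 177241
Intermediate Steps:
P = 1 (P = 1² = 1)
H = -28 (H = -4*7*1 = -28*1 = -28)
G = 449
s = 449
(H + s)² = (-28 + 449)² = 421² = 177241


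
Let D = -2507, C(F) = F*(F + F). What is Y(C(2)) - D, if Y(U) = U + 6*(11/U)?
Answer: 10093/4 ≈ 2523.3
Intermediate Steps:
C(F) = 2*F² (C(F) = F*(2*F) = 2*F²)
Y(U) = U + 66/U
Y(C(2)) - D = (2*2² + 66/((2*2²))) - 1*(-2507) = (2*4 + 66/((2*4))) + 2507 = (8 + 66/8) + 2507 = (8 + 66*(⅛)) + 2507 = (8 + 33/4) + 2507 = 65/4 + 2507 = 10093/4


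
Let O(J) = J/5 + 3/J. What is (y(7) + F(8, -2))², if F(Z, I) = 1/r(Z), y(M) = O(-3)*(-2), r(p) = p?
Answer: 17689/1600 ≈ 11.056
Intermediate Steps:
O(J) = 3/J + J/5 (O(J) = J*(⅕) + 3/J = J/5 + 3/J = 3/J + J/5)
y(M) = 16/5 (y(M) = (3/(-3) + (⅕)*(-3))*(-2) = (3*(-⅓) - ⅗)*(-2) = (-1 - ⅗)*(-2) = -8/5*(-2) = 16/5)
F(Z, I) = 1/Z
(y(7) + F(8, -2))² = (16/5 + 1/8)² = (16/5 + ⅛)² = (133/40)² = 17689/1600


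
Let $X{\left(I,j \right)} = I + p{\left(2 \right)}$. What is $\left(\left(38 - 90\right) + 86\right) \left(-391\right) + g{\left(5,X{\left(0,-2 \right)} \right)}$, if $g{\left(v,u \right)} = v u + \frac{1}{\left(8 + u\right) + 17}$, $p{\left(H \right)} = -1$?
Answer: $- \frac{319175}{24} \approx -13299.0$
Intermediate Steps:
$X{\left(I,j \right)} = -1 + I$ ($X{\left(I,j \right)} = I - 1 = -1 + I$)
$g{\left(v,u \right)} = \frac{1}{25 + u} + u v$ ($g{\left(v,u \right)} = u v + \frac{1}{25 + u} = \frac{1}{25 + u} + u v$)
$\left(\left(38 - 90\right) + 86\right) \left(-391\right) + g{\left(5,X{\left(0,-2 \right)} \right)} = \left(\left(38 - 90\right) + 86\right) \left(-391\right) + \frac{1 + 5 \left(-1 + 0\right)^{2} + 25 \left(-1 + 0\right) 5}{25 + \left(-1 + 0\right)} = \left(-52 + 86\right) \left(-391\right) + \frac{1 + 5 \left(-1\right)^{2} + 25 \left(-1\right) 5}{25 - 1} = 34 \left(-391\right) + \frac{1 + 5 \cdot 1 - 125}{24} = -13294 + \frac{1 + 5 - 125}{24} = -13294 + \frac{1}{24} \left(-119\right) = -13294 - \frac{119}{24} = - \frac{319175}{24}$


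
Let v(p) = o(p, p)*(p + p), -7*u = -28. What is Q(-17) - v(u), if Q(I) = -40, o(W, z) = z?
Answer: -72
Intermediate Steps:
u = 4 (u = -1/7*(-28) = 4)
v(p) = 2*p**2 (v(p) = p*(p + p) = p*(2*p) = 2*p**2)
Q(-17) - v(u) = -40 - 2*4**2 = -40 - 2*16 = -40 - 1*32 = -40 - 32 = -72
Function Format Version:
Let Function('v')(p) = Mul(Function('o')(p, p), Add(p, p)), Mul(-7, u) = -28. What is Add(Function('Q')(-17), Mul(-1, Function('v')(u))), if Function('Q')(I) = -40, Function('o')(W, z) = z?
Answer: -72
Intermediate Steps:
u = 4 (u = Mul(Rational(-1, 7), -28) = 4)
Function('v')(p) = Mul(2, Pow(p, 2)) (Function('v')(p) = Mul(p, Add(p, p)) = Mul(p, Mul(2, p)) = Mul(2, Pow(p, 2)))
Add(Function('Q')(-17), Mul(-1, Function('v')(u))) = Add(-40, Mul(-1, Mul(2, Pow(4, 2)))) = Add(-40, Mul(-1, Mul(2, 16))) = Add(-40, Mul(-1, 32)) = Add(-40, -32) = -72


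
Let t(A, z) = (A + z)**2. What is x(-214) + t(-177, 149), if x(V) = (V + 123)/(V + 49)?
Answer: 129451/165 ≈ 784.55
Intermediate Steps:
x(V) = (123 + V)/(49 + V)
x(-214) + t(-177, 149) = (123 - 214)/(49 - 214) + (-177 + 149)**2 = -91/(-165) + (-28)**2 = -1/165*(-91) + 784 = 91/165 + 784 = 129451/165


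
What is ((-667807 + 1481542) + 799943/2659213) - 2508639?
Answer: -4507109950609/2659213 ≈ -1.6949e+6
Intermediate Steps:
((-667807 + 1481542) + 799943/2659213) - 2508639 = (813735 + 799943*(1/2659213)) - 2508639 = (813735 + 799943/2659213) - 2508639 = 2163895490498/2659213 - 2508639 = -4507109950609/2659213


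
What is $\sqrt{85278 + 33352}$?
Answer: $\sqrt{118630} \approx 344.43$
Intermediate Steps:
$\sqrt{85278 + 33352} = \sqrt{118630}$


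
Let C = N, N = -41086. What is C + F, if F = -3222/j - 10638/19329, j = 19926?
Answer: -293046906205/7132401 ≈ -41087.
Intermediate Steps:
C = -41086
F = -5078719/7132401 (F = -3222/19926 - 10638/19329 = -3222*1/19926 - 10638*1/19329 = -179/1107 - 3546/6443 = -5078719/7132401 ≈ -0.71206)
C + F = -41086 - 5078719/7132401 = -293046906205/7132401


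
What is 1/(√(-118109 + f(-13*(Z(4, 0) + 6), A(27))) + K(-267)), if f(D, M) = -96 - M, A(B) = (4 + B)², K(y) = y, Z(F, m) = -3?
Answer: -89/63485 - I*√119166/190455 ≈ -0.0014019 - 0.0018125*I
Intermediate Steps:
1/(√(-118109 + f(-13*(Z(4, 0) + 6), A(27))) + K(-267)) = 1/(√(-118109 + (-96 - (4 + 27)²)) - 267) = 1/(√(-118109 + (-96 - 1*31²)) - 267) = 1/(√(-118109 + (-96 - 1*961)) - 267) = 1/(√(-118109 + (-96 - 961)) - 267) = 1/(√(-118109 - 1057) - 267) = 1/(√(-119166) - 267) = 1/(I*√119166 - 267) = 1/(-267 + I*√119166)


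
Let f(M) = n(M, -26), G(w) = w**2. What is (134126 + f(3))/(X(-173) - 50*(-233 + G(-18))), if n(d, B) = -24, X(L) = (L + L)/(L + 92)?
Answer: -5431131/184102 ≈ -29.501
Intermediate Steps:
X(L) = 2*L/(92 + L) (X(L) = (2*L)/(92 + L) = 2*L/(92 + L))
f(M) = -24
(134126 + f(3))/(X(-173) - 50*(-233 + G(-18))) = (134126 - 24)/(2*(-173)/(92 - 173) - 50*(-233 + (-18)**2)) = 134102/(2*(-173)/(-81) - 50*(-233 + 324)) = 134102/(2*(-173)*(-1/81) - 50*91) = 134102/(346/81 - 4550) = 134102/(-368204/81) = 134102*(-81/368204) = -5431131/184102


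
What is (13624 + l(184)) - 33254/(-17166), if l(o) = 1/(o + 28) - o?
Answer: 24458903747/1819596 ≈ 13442.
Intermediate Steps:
l(o) = 1/(28 + o) - o
(13624 + l(184)) - 33254/(-17166) = (13624 + (1 - 1*184**2 - 28*184)/(28 + 184)) - 33254/(-17166) = (13624 + (1 - 1*33856 - 5152)/212) - 33254*(-1/17166) = (13624 + (1 - 33856 - 5152)/212) + 16627/8583 = (13624 + (1/212)*(-39007)) + 16627/8583 = (13624 - 39007/212) + 16627/8583 = 2849281/212 + 16627/8583 = 24458903747/1819596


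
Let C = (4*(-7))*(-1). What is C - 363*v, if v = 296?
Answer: -107420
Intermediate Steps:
C = 28 (C = -28*(-1) = 28)
C - 363*v = 28 - 363*296 = 28 - 107448 = -107420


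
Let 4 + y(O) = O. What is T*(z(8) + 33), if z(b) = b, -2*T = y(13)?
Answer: -369/2 ≈ -184.50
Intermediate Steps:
y(O) = -4 + O
T = -9/2 (T = -(-4 + 13)/2 = -1/2*9 = -9/2 ≈ -4.5000)
T*(z(8) + 33) = -9*(8 + 33)/2 = -9/2*41 = -369/2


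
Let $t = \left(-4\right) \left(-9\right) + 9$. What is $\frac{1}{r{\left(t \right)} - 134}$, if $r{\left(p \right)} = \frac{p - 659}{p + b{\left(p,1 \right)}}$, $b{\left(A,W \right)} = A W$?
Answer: $- \frac{45}{6337} \approx -0.0071011$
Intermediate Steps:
$t = 45$ ($t = 36 + 9 = 45$)
$r{\left(p \right)} = \frac{-659 + p}{2 p}$ ($r{\left(p \right)} = \frac{p - 659}{p + p 1} = \frac{-659 + p}{p + p} = \frac{-659 + p}{2 p}$)
$\frac{1}{r{\left(t \right)} - 134} = \frac{1}{\frac{-659 + 45}{2 \cdot 45} - 134} = \frac{1}{\frac{1}{2} \cdot \frac{1}{45} \left(-614\right) + \left(-154693 + 154559\right)} = \frac{1}{- \frac{307}{45} - 134} = \frac{1}{- \frac{6337}{45}} = - \frac{45}{6337}$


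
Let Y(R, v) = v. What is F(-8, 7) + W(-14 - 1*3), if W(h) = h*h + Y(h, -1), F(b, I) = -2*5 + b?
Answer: 270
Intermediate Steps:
F(b, I) = -10 + b
W(h) = -1 + h² (W(h) = h*h - 1 = h² - 1 = -1 + h²)
F(-8, 7) + W(-14 - 1*3) = (-10 - 8) + (-1 + (-14 - 1*3)²) = -18 + (-1 + (-14 - 3)²) = -18 + (-1 + (-17)²) = -18 + (-1 + 289) = -18 + 288 = 270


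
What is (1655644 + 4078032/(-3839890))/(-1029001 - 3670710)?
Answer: -3178743380564/9023186635895 ≈ -0.35229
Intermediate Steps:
(1655644 + 4078032/(-3839890))/(-1029001 - 3670710) = (1655644 + 4078032*(-1/3839890))/(-4699711) = (1655644 - 2039016/1919945)*(-1/4699711) = (3178743380564/1919945)*(-1/4699711) = -3178743380564/9023186635895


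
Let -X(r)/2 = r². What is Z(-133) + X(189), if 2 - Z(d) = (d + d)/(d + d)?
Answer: -71441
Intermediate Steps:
Z(d) = 1 (Z(d) = 2 - (d + d)/(d + d) = 2 - 2*d/(2*d) = 2 - 2*d*1/(2*d) = 2 - 1*1 = 2 - 1 = 1)
X(r) = -2*r²
Z(-133) + X(189) = 1 - 2*189² = 1 - 2*35721 = 1 - 71442 = -71441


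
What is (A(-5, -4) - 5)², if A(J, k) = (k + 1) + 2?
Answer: 36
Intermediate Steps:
A(J, k) = 3 + k (A(J, k) = (1 + k) + 2 = 3 + k)
(A(-5, -4) - 5)² = ((3 - 4) - 5)² = (-1 - 5)² = (-6)² = 36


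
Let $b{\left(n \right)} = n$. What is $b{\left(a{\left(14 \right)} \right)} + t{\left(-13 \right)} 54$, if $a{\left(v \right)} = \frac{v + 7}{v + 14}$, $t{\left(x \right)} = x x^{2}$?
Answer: $- \frac{474549}{4} \approx -1.1864 \cdot 10^{5}$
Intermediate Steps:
$t{\left(x \right)} = x^{3}$
$a{\left(v \right)} = \frac{7 + v}{14 + v}$
$b{\left(a{\left(14 \right)} \right)} + t{\left(-13 \right)} 54 = \frac{7 + 14}{14 + 14} + \left(-13\right)^{3} \cdot 54 = \frac{1}{28} \cdot 21 - 118638 = \frac{3}{4} - 118638 = - \frac{474549}{4}$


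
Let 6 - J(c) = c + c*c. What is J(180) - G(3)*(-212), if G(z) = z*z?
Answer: -30666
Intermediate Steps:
G(z) = z²
J(c) = 6 - c - c² (J(c) = 6 - (c + c*c) = 6 - (c + c²) = 6 + (-c - c²) = 6 - c - c²)
J(180) - G(3)*(-212) = (6 - 1*180 - 1*180²) - 3²*(-212) = (6 - 180 - 1*32400) - 9*(-212) = (6 - 180 - 32400) - 1*(-1908) = -32574 + 1908 = -30666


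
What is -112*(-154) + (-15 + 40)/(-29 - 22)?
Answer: 879623/51 ≈ 17248.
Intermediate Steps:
-112*(-154) + (-15 + 40)/(-29 - 22) = 17248 + 25/(-51) = 17248 + 25*(-1/51) = 17248 - 25/51 = 879623/51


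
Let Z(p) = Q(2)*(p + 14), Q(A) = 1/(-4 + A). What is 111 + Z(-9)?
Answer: 217/2 ≈ 108.50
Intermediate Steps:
Z(p) = -7 - p/2 (Z(p) = (p + 14)/(-4 + 2) = (14 + p)/(-2) = -(14 + p)/2 = -7 - p/2)
111 + Z(-9) = 111 + (-7 - ½*(-9)) = 111 + (-7 + 9/2) = 111 - 5/2 = 217/2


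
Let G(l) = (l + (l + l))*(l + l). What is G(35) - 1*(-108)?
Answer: 7458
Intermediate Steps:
G(l) = 6*l**2 (G(l) = (l + 2*l)*(2*l) = (3*l)*(2*l) = 6*l**2)
G(35) - 1*(-108) = 6*35**2 - 1*(-108) = 6*1225 + 108 = 7350 + 108 = 7458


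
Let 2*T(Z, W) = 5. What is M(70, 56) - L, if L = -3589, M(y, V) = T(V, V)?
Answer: 7183/2 ≈ 3591.5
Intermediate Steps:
T(Z, W) = 5/2 (T(Z, W) = (½)*5 = 5/2)
M(y, V) = 5/2
M(70, 56) - L = 5/2 - 1*(-3589) = 5/2 + 3589 = 7183/2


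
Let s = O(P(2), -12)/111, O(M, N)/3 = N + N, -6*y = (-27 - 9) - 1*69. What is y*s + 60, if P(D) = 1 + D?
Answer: 1800/37 ≈ 48.649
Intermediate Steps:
y = 35/2 (y = -((-27 - 9) - 1*69)/6 = -(-36 - 69)/6 = -1/6*(-105) = 35/2 ≈ 17.500)
O(M, N) = 6*N (O(M, N) = 3*(N + N) = 3*(2*N) = 6*N)
s = -24/37 (s = (6*(-12))/111 = -72*1/111 = -24/37 ≈ -0.64865)
y*s + 60 = (35/2)*(-24/37) + 60 = -420/37 + 60 = 1800/37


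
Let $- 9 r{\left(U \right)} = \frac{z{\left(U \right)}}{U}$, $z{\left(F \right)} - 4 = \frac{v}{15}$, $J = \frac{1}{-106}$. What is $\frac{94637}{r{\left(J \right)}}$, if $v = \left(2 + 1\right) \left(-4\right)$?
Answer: $\frac{4258665}{1696} \approx 2511.0$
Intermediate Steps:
$J = - \frac{1}{106} \approx -0.009434$
$v = -12$ ($v = 3 \left(-4\right) = -12$)
$z{\left(F \right)} = \frac{16}{5}$ ($z{\left(F \right)} = 4 - \frac{12}{15} = 4 - \frac{4}{5} = \frac{16}{5}$)
$r{\left(U \right)} = - \frac{16}{45 U}$ ($r{\left(U \right)} = - \frac{\frac{16}{5} \frac{1}{U}}{9} = - \frac{16}{45 U}$)
$\frac{94637}{r{\left(J \right)}} = \frac{94637}{\left(- \frac{16}{45}\right) \frac{1}{- \frac{1}{106}}} = \frac{94637}{\left(- \frac{16}{45}\right) \left(-106\right)} = \frac{94637}{\frac{1696}{45}} = 94637 \cdot \frac{45}{1696} = \frac{4258665}{1696}$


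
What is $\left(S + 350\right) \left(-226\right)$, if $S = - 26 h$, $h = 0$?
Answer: $-79100$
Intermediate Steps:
$S = 0$ ($S = \left(-26\right) 0 = 0$)
$\left(S + 350\right) \left(-226\right) = \left(0 + 350\right) \left(-226\right) = 350 \left(-226\right) = -79100$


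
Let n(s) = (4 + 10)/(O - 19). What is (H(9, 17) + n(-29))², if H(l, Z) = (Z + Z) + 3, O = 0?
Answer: 474721/361 ≈ 1315.0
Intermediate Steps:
H(l, Z) = 3 + 2*Z (H(l, Z) = 2*Z + 3 = 3 + 2*Z)
n(s) = -14/19 (n(s) = (4 + 10)/(0 - 19) = 14/(-19) = 14*(-1/19) = -14/19)
(H(9, 17) + n(-29))² = ((3 + 2*17) - 14/19)² = ((3 + 34) - 14/19)² = (37 - 14/19)² = (689/19)² = 474721/361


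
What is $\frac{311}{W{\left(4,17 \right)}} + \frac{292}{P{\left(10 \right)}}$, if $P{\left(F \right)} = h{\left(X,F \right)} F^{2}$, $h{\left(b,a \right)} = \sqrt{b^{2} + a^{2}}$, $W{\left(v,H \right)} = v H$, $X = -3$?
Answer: $\frac{311}{68} + \frac{73 \sqrt{109}}{2725} \approx 4.8532$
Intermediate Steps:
$W{\left(v,H \right)} = H v$
$h{\left(b,a \right)} = \sqrt{a^{2} + b^{2}}$
$P{\left(F \right)} = F^{2} \sqrt{9 + F^{2}}$ ($P{\left(F \right)} = \sqrt{F^{2} + \left(-3\right)^{2}} F^{2} = \sqrt{F^{2} + 9} F^{2} = \sqrt{9 + F^{2}} F^{2} = F^{2} \sqrt{9 + F^{2}}$)
$\frac{311}{W{\left(4,17 \right)}} + \frac{292}{P{\left(10 \right)}} = \frac{311}{17 \cdot 4} + \frac{292}{10^{2} \sqrt{9 + 10^{2}}} = \frac{311}{68} + \frac{292}{100 \sqrt{9 + 100}} = 311 \cdot \frac{1}{68} + \frac{292}{100 \sqrt{109}} = \frac{311}{68} + 292 \frac{\sqrt{109}}{10900} = \frac{311}{68} + \frac{73 \sqrt{109}}{2725}$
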